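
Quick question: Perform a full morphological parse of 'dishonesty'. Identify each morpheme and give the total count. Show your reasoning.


Step 1: Identify prefix: 'dis' (meaning: not/apart)
Step 2: Identify root: 'honest'
Step 3: Identify suffix(es): 'y'
Decomposition: dis- (prefix: not/apart) + honest (root) + -y (suffix: quality)
Total morphemes: 3

3 morphemes (dis- (prefix: not/apart) + honest (root) + -y (suffix: quality))


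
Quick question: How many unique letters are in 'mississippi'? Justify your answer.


Unique letters in 'mississippi': {i, m, p, s} = 4 distinct letters.

4


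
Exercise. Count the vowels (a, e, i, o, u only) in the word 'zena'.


Vowels in 'zena': e, a = 2 vowels.

2


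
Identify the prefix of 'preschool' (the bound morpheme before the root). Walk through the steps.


The word 'preschool' = 'pre' (prefix) + 'school' (root). The prefix is 'pre'.

pre


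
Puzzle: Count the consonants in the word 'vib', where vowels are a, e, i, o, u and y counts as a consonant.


Consonants in 'vib': v, b = 2 consonants.

2


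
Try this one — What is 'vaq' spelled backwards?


Reverse 'vaq' character by character: 'qav'.

qav


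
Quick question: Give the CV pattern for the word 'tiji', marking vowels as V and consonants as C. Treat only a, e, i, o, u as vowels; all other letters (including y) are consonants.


Letter mapping: t = C, i = V, j = C, i = V.

CVCV


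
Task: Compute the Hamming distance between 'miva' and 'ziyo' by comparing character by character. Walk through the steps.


Alignment:
Position 1: 'm' vs 'z' = DIFFER
Position 2: 'i' vs 'i' = match
Position 3: 'v' vs 'y' = DIFFER
Position 4: 'a' vs 'o' = DIFFER
Total differences: 3

3


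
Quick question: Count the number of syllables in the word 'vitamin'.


Break 'vitamin' into syllables: vi-ta-min -> vi | ta | min = 3 syllables

3 syllables


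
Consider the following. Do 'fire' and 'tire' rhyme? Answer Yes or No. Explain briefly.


Rime (stressed vowel + following sounds) of 'fire': -ire = /aɪər/
Rime of 'tire': -ire = /aɪər/
/aɪər/ and /aɪər/ are the same ending sound, so the words rhyme.

Yes


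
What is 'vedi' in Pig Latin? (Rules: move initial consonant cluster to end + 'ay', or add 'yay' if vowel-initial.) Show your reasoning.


'vedi': move consonant cluster 'v' to end and add 'ay': 'edivay'.

edivay


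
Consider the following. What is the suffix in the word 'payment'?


The word 'payment' = 'pay' (root) + '-ment' (suffix). The suffix is '-ment'.

ment


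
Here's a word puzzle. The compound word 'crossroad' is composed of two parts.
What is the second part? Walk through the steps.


Split 'crossroad' into 'cross' + 'road'. The second part is 'road'.

road


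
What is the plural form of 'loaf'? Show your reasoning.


Apply rule: Change -f to -ves. 'loaf' becomes 'loaves'.

loaves


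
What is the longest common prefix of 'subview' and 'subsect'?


Compare from the start: 3 characters match: 'sub'. Mismatch at position 4: 'v' vs 's'.

sub


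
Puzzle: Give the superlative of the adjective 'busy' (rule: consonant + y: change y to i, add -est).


Apply superlative formation (consonant + y: change y to i, add -est): 'busy' -> 'busiest'.

busiest


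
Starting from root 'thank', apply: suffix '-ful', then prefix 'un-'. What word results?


Step 1: Add suffix '-ful' to 'thank' = 'thankful'
Step 2: Add prefix 'un-' to 'thankful' = 'unthankful'

unthankful


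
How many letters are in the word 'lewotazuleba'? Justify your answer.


Spell out 'lewotazuleba' and number each letter: l(1), e(2), w(3), o(4), t(5), a(6), z(7), u(8), l(9), e(10), b(11), a(12). Total: 12 letters.

12


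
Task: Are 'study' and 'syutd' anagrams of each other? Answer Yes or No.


Sorted letters of 'study': 'dstuy'
Sorted letters of 'syutd': 'dstuy'
They match.

Yes


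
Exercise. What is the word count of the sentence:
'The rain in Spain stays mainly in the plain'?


Split into words: The | rain | in | Spain | stays | mainly | in | the | plain = 9 words.

9


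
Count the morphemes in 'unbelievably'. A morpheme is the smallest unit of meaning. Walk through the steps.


Decomposition: un- (prefix) + believe (root) + -able (suffix) + -ly (suffix) = 4 morpheme(s)

4 morphemes


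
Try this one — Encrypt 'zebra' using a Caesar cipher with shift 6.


Shift each letter by 6: z -> f, e -> k, b -> h, r -> x, a -> g. Result: 'fkhxg'.

fkhxg


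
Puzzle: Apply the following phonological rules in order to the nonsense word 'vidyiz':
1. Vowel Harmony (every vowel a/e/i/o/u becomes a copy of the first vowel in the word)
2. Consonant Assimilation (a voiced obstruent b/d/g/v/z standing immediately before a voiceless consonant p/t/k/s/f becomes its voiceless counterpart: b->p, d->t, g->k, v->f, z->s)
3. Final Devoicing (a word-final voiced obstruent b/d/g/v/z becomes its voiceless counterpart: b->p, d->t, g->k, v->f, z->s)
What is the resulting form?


Starting form: 'vidyiz'
Rule 1: Vowel Harmony: all vowels already match. No change.
Rule 2: Consonant Assimilation: no voiced obstruent (b/d/g/v/z) stands immediately before a voiceless consonant (p/t/k/s/f). No change.
Rule 3: Final Devoicing: word-final voiced obstruent 'z' becomes voiceless 's'. 'vidyiz' -> 'vidyis'
Final form: 'vidyis'

vidyis


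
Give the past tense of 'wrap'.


Apply rule: Double final consonant and add -ed. 'wrap' becomes 'wrapped'.

wrapped


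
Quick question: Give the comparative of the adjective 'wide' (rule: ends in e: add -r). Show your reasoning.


Apply comparative formation (ends in e: add -r): 'wide' -> 'wider'.

wider


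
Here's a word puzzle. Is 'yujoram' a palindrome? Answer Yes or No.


Forward: 'yujoram'
Reversed: 'marojuy'
They differ.

No


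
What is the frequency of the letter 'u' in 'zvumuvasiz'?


Letter 'u' in 'zvumuvasiz': found at position(s) 3, 5 = 2 occurrence(s).

2


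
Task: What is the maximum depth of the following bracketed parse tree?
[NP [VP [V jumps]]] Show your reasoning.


Count bracket nesting levels:
'[' at pos 0: depth = 1
'[' at pos 4: depth = 2
'[' at pos 8: depth = 3
Maximum depth reached: 3

3


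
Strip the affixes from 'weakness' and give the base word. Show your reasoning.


Remove suffix '-ness' from 'weakness' to get root 'weak'.

weak


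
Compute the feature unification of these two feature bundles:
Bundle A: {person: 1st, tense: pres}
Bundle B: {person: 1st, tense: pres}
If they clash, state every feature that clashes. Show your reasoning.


Compare features:
person: A=1st vs B=1st -> unified: 1st
tense: A=pres vs B=pres -> unified: pres
No clashes found.

Unified: {person: 1st, tense: pres}


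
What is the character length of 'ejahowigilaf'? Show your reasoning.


Spell out 'ejahowigilaf' and number each letter: e(1), j(2), a(3), h(4), o(5), w(6), i(7), g(8), i(9), l(10), a(11), f(12). Total: 12 letters.

12


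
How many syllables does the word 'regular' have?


Break 'regular' into syllables: reg-u-lar -> reg | u | lar = 3 syllables

3 syllables


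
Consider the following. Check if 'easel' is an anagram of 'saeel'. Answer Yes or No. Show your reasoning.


Sorted letters of 'easel': 'aeels'
Sorted letters of 'saeel': 'aeels'
They match.

Yes


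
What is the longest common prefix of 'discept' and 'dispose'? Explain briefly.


Compare from the start: 3 characters match: 'dis'. Mismatch at position 4: 'c' vs 'p'.

dis


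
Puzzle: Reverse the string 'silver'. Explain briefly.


Reverse 'silver' character by character: 'revlis'.

revlis


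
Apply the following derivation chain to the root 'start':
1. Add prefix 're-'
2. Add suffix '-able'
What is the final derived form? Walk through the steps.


Step 1: Add prefix 're-' to 'start' = 'restart'
Step 2: Add suffix '-able' to 'restart' = 'restartable'

restartable


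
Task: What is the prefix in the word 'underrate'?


The word 'underrate' = 'under' (prefix) + 'rate' (root). The prefix is 'under'.

under


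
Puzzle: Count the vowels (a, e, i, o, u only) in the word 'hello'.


Vowels in 'hello': e, o = 2 vowels.

2


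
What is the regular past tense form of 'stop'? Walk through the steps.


Apply rule: Double final consonant and add -ed. 'stop' becomes 'stopped'.

stopped


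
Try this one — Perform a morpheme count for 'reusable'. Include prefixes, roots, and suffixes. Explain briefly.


Decomposition: re- (prefix) + use (root) + -able (suffix) = 3 morpheme(s)

3 morphemes


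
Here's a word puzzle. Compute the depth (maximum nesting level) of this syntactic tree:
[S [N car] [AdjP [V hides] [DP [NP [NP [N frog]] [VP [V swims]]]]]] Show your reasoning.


Count bracket nesting levels:
'[' at pos 0: depth = 1
'[' at pos 3: depth = 2
'[' at pos 11: depth = 2
'[' at pos 17: depth = 3
'[' at pos 27: depth = 3
'[' at pos 31: depth = 4
'[' at pos 35: depth = 5
'[' at pos 39: depth = 6
'[' at pos 49: depth = 5
'[' at pos 53: depth = 6
Maximum depth reached: 6

6


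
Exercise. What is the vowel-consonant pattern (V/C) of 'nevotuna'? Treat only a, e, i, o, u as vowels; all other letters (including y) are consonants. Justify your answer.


Letter mapping: n = C, e = V, v = C, o = V, t = C, u = V, n = C, a = V.

CVCVCVCV


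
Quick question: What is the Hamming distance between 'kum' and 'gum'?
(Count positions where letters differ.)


Alignment:
Position 1: 'k' vs 'g' = DIFFER
Position 2: 'u' vs 'u' = match
Position 3: 'm' vs 'm' = match
Total differences: 1

1


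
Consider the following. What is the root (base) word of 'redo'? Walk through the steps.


Remove prefix 're' from 'redo' to get root 'do'.

do


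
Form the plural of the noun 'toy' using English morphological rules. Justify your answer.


Apply rule: Add -s. 'toy' becomes 'toys'.

toys


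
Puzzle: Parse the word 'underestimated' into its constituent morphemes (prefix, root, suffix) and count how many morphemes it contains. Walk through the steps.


Step 1: Identify prefix: 'under' (meaning: beneath/insufficient)
Step 2: Identify root: 'estimate'
Step 3: Identify suffix(es): 'ed'
Decomposition: under- (prefix: beneath/insufficient) + estimate (root) + -ed (suffix: past)
Total morphemes: 3

3 morphemes (under- (prefix: beneath/insufficient) + estimate (root) + -ed (suffix: past))


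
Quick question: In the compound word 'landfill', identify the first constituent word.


Split 'landfill' into 'land' + 'fill'. The first part is 'land'.

land


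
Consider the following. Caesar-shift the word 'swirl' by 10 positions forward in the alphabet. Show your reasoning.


Shift each letter by 10: s -> c, w -> g, i -> s, r -> b, l -> v. Result: 'cgsbv'.

cgsbv


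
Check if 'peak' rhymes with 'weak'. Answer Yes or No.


Rime (stressed vowel + following sounds) of 'peak': -eak = /iːk/
Rime of 'weak': -eak = /iːk/
/iːk/ and /iːk/ are the same ending sound, so the words rhyme.

Yes


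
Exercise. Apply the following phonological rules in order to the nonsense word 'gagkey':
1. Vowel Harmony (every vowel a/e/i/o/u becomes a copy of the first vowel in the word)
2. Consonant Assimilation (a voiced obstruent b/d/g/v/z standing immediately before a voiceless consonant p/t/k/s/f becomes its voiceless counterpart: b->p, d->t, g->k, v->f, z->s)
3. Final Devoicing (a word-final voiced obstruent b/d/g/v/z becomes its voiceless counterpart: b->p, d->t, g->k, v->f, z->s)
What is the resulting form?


Starting form: 'gagkey'
Rule 1: Vowel Harmony: all vowels become 'a' (matching first vowel). 'gagkey' -> 'gagkay'
Rule 2: Consonant Assimilation: voiced obstruent before voiceless consonant becomes voiceless ('gk' -> 'kk'). 'gagkay' -> 'gakkay'
Rule 3: Final Devoicing: final consonant 'y' is not one of the voiced obstruents b/d/g/v/z. No change.
Final form: 'gakkay'

gakkay


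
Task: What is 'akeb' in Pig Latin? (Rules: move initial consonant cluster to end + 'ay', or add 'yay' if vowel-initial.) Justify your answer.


'akeb' starts with a vowel, so add 'yay': 'akebyay'.

akebyay


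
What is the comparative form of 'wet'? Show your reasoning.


Apply comparative formation (double final consonant, add -er): 'wet' -> 'wetter'.

wetter


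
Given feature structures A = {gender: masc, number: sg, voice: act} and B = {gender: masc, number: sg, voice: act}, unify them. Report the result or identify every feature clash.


Compare features:
gender: A=masc vs B=masc -> unified: masc
number: A=sg vs B=sg -> unified: sg
voice: A=act vs B=act -> unified: act
No clashes found.

Unified: {gender: masc, number: sg, voice: act}


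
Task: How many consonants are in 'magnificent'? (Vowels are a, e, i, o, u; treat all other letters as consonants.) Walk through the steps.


Consonants in 'magnificent': m, g, n, f, c, n, t = 7 consonants.

7


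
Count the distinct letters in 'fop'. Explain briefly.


Unique letters in 'fop': {f, o, p} = 3 distinct letters.

3


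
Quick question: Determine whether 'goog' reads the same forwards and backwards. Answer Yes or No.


Forward: 'goog'
Reversed: 'goog'
They are identical.

Yes


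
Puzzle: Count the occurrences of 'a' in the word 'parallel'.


Letter 'a' in 'parallel': found at position(s) 2, 4 = 2 occurrence(s).

2


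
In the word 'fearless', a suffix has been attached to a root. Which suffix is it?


The word 'fearless' = 'fear' (root) + '-less' (suffix). The suffix is '-less'.

less


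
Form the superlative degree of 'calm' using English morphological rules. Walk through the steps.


Apply superlative formation (add -est): 'calm' -> 'calmest'.

calmest


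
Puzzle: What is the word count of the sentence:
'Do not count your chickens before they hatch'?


Split into words: Do | not | count | your | chickens | before | they | hatch = 8 words.

8


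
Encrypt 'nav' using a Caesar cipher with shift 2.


Shift each letter by 2: n -> p, a -> c, v -> x. Result: 'pcx'.

pcx


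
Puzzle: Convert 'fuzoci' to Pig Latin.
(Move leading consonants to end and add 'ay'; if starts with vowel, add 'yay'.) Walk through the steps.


'fuzoci': move consonant cluster 'f' to end and add 'ay': 'uzocifay'.

uzocifay


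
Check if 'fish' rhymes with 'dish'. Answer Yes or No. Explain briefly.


Rime (stressed vowel + following sounds) of 'fish': -ish = /ɪʃ/
Rime of 'dish': -ish = /ɪʃ/
/ɪʃ/ and /ɪʃ/ are the same ending sound, so the words rhyme.

Yes


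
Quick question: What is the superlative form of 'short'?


Apply superlative formation (add -est): 'short' -> 'shortest'.

shortest


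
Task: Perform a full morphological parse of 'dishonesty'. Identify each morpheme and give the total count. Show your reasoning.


Step 1: Identify prefix: 'dis' (meaning: not/apart)
Step 2: Identify root: 'honest'
Step 3: Identify suffix(es): 'y'
Decomposition: dis- (prefix: not/apart) + honest (root) + -y (suffix: quality)
Total morphemes: 3

3 morphemes (dis- (prefix: not/apart) + honest (root) + -y (suffix: quality))


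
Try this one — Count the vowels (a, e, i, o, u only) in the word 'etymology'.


Vowels in 'etymology': e, o, o = 3 vowels.

3


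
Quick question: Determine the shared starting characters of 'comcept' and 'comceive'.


Compare from the start: 5 characters match: 'comce'. Mismatch at position 6: 'p' vs 'i'.

comce


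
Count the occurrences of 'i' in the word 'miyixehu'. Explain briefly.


Letter 'i' in 'miyixehu': found at position(s) 2, 4 = 2 occurrence(s).

2


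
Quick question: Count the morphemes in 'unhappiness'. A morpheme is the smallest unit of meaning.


Decomposition: un- (prefix) + happy (root) + -ness (suffix) = 3 morpheme(s)

3 morphemes


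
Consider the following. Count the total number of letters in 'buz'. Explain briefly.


Spell out 'buz' and number each letter: b(1), u(2), z(3). Total: 3 letters.

3


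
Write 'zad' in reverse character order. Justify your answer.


Reverse 'zad' character by character: 'daz'.

daz


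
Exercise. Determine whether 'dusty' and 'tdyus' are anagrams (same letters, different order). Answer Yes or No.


Sorted letters of 'dusty': 'dstuy'
Sorted letters of 'tdyus': 'dstuy'
They match.

Yes


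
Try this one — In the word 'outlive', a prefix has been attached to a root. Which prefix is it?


The word 'outlive' = 'out' (prefix) + 'live' (root). The prefix is 'out'.

out


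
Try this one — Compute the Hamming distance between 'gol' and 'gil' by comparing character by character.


Alignment:
Position 1: 'g' vs 'g' = match
Position 2: 'o' vs 'i' = DIFFER
Position 3: 'l' vs 'l' = match
Total differences: 1

1


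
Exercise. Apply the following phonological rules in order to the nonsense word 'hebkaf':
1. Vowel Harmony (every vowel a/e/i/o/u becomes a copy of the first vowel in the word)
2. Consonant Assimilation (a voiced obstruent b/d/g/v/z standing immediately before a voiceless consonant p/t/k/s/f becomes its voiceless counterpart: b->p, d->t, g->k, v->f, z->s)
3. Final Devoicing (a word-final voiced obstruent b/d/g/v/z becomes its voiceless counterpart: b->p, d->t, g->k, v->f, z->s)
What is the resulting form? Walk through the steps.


Starting form: 'hebkaf'
Rule 1: Vowel Harmony: all vowels become 'e' (matching first vowel). 'hebkaf' -> 'hebkef'
Rule 2: Consonant Assimilation: voiced obstruent before voiceless consonant becomes voiceless ('bk' -> 'pk'). 'hebkef' -> 'hepkef'
Rule 3: Final Devoicing: final consonant 'f' is not one of the voiced obstruents b/d/g/v/z. No change.
Final form: 'hepkef'

hepkef


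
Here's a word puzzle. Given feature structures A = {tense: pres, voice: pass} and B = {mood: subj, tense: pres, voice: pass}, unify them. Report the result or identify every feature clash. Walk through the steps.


Compare features:
mood: A=_ vs B=subj -> unified: subj
tense: A=pres vs B=pres -> unified: pres
voice: A=pass vs B=pass -> unified: pass
No clashes found.

Unified: {mood: subj, tense: pres, voice: pass}


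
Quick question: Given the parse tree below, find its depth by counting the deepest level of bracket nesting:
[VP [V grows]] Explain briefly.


Count bracket nesting levels:
'[' at pos 0: depth = 1
'[' at pos 4: depth = 2
Maximum depth reached: 2

2


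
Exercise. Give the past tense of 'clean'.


Apply rule: Add -ed. 'clean' becomes 'cleaned'.

cleaned


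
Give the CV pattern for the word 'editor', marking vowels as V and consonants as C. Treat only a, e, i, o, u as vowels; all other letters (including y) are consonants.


Letter mapping: e = V, d = C, i = V, t = C, o = V, r = C.

VCVCVC


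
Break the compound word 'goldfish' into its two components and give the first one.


Split 'goldfish' into 'gold' + 'fish'. The first part is 'gold'.

gold


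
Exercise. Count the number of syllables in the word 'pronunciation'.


Break 'pronunciation' into syllables: pro-nun-ci-a-tion -> pro | nun | ci | a | tion = 5 syllables

5 syllables


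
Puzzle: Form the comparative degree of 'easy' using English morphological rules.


Apply comparative formation (consonant + y: change y to i, add -er): 'easy' -> 'easier'.

easier


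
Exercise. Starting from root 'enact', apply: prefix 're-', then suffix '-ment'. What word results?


Step 1: Add prefix 're-' to 'enact' = 'reenact'
Step 2: Add suffix '-ment' to 'reenact' = 'reenactment'

reenactment


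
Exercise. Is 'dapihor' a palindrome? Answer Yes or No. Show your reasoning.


Forward: 'dapihor'
Reversed: 'rohipad'
They differ.

No


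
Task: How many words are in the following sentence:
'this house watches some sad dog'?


Split into words: this | house | watches | some | sad | dog = 6 words.

6


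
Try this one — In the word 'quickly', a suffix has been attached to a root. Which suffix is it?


The word 'quickly' = 'quick' (root) + '-ly' (suffix). The suffix is '-ly'.

ly


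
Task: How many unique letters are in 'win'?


Unique letters in 'win': {i, n, w} = 3 distinct letters.

3


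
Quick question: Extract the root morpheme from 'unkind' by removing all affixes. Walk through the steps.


Remove prefix 'un' from 'unkind' to get root 'kind'.

kind


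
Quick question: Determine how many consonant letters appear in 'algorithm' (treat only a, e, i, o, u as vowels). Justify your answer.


Consonants in 'algorithm': l, g, r, t, h, m = 6 consonants.

6


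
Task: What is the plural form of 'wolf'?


Apply rule: Change -f to -ves. 'wolf' becomes 'wolves'.

wolves


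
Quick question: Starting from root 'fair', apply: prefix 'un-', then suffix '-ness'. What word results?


Step 1: Add prefix 'un-' to 'fair' = 'unfair'
Step 2: Add suffix '-ness' to 'unfair' = 'unfairness'

unfairness


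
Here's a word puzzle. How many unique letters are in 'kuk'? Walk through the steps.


Unique letters in 'kuk': {k, u} = 2 distinct letters.

2


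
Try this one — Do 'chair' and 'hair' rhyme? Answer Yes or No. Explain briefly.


Rime (stressed vowel + following sounds) of 'chair': -air = /ɛər/
Rime of 'hair': -air = /ɛər/
/ɛər/ and /ɛər/ are the same ending sound, so the words rhyme.

Yes


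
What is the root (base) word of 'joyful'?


Remove suffix '-ful' from 'joyful' to get root 'joy'.

joy


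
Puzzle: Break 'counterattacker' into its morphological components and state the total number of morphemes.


Step 1: Identify prefix: 'counter' (meaning: against)
Step 2: Identify root: 'attack'
Step 3: Identify suffix(es): 'er'
Decomposition: counter- (prefix: against) + attack (root) + -er (suffix: one who)
Total morphemes: 3

3 morphemes (counter- (prefix: against) + attack (root) + -er (suffix: one who))


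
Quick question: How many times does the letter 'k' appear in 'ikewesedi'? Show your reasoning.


Letter 'k' in 'ikewesedi': found at position(s) 2 = 1 occurrence(s).

1


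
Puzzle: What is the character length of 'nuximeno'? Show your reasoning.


Spell out 'nuximeno' and number each letter: n(1), u(2), x(3), i(4), m(5), e(6), n(7), o(8). Total: 8 letters.

8


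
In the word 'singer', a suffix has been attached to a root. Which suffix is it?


The word 'singer' = 'sing' (root) + '-er' (suffix). The suffix is '-er'.

er


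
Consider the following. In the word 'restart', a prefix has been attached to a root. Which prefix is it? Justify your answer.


The word 'restart' = 're' (prefix) + 'start' (root). The prefix is 're'.

re


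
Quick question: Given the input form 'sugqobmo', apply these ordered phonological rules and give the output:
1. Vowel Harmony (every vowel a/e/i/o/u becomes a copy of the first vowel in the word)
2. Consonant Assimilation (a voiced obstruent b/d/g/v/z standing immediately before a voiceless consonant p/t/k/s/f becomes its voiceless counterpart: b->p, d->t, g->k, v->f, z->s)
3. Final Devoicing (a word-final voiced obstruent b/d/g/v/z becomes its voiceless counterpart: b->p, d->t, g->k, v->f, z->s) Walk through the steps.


Starting form: 'sugqobmo'
Rule 1: Vowel Harmony: all vowels become 'u' (matching first vowel). 'sugqobmo' -> 'sugqubmu'
Rule 2: Consonant Assimilation: no voiced obstruent (b/d/g/v/z) stands immediately before a voiceless consonant (p/t/k/s/f). No change.
Rule 3: Final Devoicing: the word ends in the vowel 'u', not a consonant. No change.
Final form: 'sugqubmu'

sugqubmu


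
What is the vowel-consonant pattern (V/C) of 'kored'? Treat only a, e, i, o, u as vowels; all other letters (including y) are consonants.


Letter mapping: k = C, o = V, r = C, e = V, d = C.

CVCVC


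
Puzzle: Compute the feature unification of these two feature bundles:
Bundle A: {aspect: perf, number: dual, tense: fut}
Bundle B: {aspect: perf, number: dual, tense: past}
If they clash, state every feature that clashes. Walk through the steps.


Compare features:
aspect: A=perf vs B=perf -> unified: perf
number: A=dual vs B=dual -> unified: dual
tense: A=fut vs B=past -> CLASH
Clash detected on feature 'tense' (fut vs past); unification fails.

CLASH on 'tense' (fut vs past)


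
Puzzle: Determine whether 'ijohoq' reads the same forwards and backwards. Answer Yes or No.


Forward: 'ijohoq'
Reversed: 'qohoji'
They differ.

No


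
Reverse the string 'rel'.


Reverse 'rel' character by character: 'ler'.

ler


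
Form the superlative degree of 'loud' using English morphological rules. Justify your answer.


Apply superlative formation (add -est): 'loud' -> 'loudest'.

loudest


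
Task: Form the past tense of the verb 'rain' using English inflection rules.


Apply rule: Add -ed. 'rain' becomes 'rained'.

rained


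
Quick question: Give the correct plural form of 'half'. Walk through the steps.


Apply rule: Change -f to -ves. 'half' becomes 'halves'.

halves


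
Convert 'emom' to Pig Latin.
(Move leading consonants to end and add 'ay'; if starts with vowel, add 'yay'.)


'emom' starts with a vowel, so add 'yay': 'emomyay'.

emomyay


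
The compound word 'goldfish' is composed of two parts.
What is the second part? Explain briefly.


Split 'goldfish' into 'gold' + 'fish'. The second part is 'fish'.

fish


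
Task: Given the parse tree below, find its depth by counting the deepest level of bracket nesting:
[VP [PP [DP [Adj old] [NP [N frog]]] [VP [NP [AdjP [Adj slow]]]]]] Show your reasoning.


Count bracket nesting levels:
'[' at pos 0: depth = 1
'[' at pos 4: depth = 2
'[' at pos 8: depth = 3
'[' at pos 12: depth = 4
'[' at pos 22: depth = 4
'[' at pos 26: depth = 5
'[' at pos 37: depth = 3
'[' at pos 41: depth = 4
'[' at pos 45: depth = 5
'[' at pos 51: depth = 6
Maximum depth reached: 6

6


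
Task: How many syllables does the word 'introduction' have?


Break 'introduction' into syllables: in-tro-duc-tion -> in | tro | duc | tion = 4 syllables

4 syllables


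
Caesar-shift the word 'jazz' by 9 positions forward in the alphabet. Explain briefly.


Shift each letter by 9: j -> s, a -> j, z -> i, z -> i. Result: 'sjii'.

sjii


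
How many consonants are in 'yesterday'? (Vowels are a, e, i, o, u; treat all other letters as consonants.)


Consonants in 'yesterday': y, s, t, r, d, y = 6 consonants.

6


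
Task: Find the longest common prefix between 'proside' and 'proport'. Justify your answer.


Compare from the start: 3 characters match: 'pro'. Mismatch at position 4: 's' vs 'p'.

pro


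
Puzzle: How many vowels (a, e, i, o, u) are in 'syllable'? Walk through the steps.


Vowels in 'syllable': a, e = 2 vowels.

2


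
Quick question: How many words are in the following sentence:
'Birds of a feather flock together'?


Split into words: Birds | of | a | feather | flock | together = 6 words.

6


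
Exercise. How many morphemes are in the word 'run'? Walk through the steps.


Decomposition: run (free morpheme) = 1 morpheme(s)

1 morphemes


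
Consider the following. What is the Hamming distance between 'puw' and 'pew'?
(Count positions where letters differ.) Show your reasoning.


Alignment:
Position 1: 'p' vs 'p' = match
Position 2: 'u' vs 'e' = DIFFER
Position 3: 'w' vs 'w' = match
Total differences: 1

1


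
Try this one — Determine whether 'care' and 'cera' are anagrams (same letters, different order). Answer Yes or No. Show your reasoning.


Sorted letters of 'care': 'acer'
Sorted letters of 'cera': 'acer'
They match.

Yes


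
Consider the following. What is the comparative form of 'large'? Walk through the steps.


Apply comparative formation (ends in e: add -r): 'large' -> 'larger'.

larger


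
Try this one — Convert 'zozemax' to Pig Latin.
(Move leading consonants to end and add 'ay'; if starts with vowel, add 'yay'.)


'zozemax': move consonant cluster 'z' to end and add 'ay': 'ozemaxzay'.

ozemaxzay


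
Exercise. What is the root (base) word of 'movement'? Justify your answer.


Remove suffix '-ment' from 'movement' to get root 'move'.

move


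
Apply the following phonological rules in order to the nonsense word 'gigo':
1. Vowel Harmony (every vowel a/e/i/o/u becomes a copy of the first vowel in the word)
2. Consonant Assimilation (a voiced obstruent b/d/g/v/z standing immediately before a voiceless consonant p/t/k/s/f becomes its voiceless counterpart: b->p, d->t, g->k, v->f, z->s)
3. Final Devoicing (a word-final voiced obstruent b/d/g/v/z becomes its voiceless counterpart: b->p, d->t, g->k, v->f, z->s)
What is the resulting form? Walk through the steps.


Starting form: 'gigo'
Rule 1: Vowel Harmony: all vowels become 'i' (matching first vowel). 'gigo' -> 'gigi'
Rule 2: Consonant Assimilation: no voiced obstruent (b/d/g/v/z) stands immediately before a voiceless consonant (p/t/k/s/f). No change.
Rule 3: Final Devoicing: the word ends in the vowel 'i', not a consonant. No change.
Final form: 'gigi'

gigi


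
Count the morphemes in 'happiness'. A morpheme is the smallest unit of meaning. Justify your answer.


Decomposition: happy (root) + -ness (suffix) = 2 morpheme(s)

2 morphemes


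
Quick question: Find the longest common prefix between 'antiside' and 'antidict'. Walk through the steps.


Compare from the start: 4 characters match: 'anti'. Mismatch at position 5: 's' vs 'd'.

anti


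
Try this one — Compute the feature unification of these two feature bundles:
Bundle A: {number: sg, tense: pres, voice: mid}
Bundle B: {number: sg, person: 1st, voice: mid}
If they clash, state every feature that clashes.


Compare features:
number: A=sg vs B=sg -> unified: sg
person: A=_ vs B=1st -> unified: 1st
tense: A=pres vs B=_ -> unified: pres
voice: A=mid vs B=mid -> unified: mid
No clashes found.

Unified: {number: sg, person: 1st, tense: pres, voice: mid}


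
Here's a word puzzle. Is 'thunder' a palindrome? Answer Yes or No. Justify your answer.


Forward: 'thunder'
Reversed: 'rednuht'
They differ.

No


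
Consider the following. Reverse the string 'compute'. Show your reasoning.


Reverse 'compute' character by character: 'etupmoc'.

etupmoc


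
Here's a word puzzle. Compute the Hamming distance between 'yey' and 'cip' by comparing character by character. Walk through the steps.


Alignment:
Position 1: 'y' vs 'c' = DIFFER
Position 2: 'e' vs 'i' = DIFFER
Position 3: 'y' vs 'p' = DIFFER
Total differences: 3

3


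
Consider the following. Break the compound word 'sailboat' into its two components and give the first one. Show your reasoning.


Split 'sailboat' into 'sail' + 'boat'. The first part is 'sail'.

sail


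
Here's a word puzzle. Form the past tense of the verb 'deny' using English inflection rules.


Apply rule: Change -y to -ied. 'deny' becomes 'denied'.

denied


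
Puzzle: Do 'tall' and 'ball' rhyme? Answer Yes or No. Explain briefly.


Rime (stressed vowel + following sounds) of 'tall': -all = /ɔːl/
Rime of 'ball': -all = /ɔːl/
/ɔːl/ and /ɔːl/ are the same ending sound, so the words rhyme.

Yes


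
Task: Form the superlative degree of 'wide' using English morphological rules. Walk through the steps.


Apply superlative formation (ends in e: add -st): 'wide' -> 'widest'.

widest


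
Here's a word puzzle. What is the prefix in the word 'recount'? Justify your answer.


The word 'recount' = 're' (prefix) + 'count' (root). The prefix is 're'.

re


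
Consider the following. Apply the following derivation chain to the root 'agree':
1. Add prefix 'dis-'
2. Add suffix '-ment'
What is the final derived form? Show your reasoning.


Step 1: Add prefix 'dis-' to 'agree' = 'disagree'
Step 2: Add suffix '-ment' to 'disagree' = 'disagreement'

disagreement


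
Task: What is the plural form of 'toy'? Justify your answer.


Apply rule: Add -s. 'toy' becomes 'toys'.

toys


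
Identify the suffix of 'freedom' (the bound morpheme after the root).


The word 'freedom' = 'free' (root) + '-dom' (suffix). The suffix is '-dom'.

dom


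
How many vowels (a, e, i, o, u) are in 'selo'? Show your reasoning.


Vowels in 'selo': e, o = 2 vowels.

2


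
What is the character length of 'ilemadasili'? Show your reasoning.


Spell out 'ilemadasili' and number each letter: i(1), l(2), e(3), m(4), a(5), d(6), a(7), s(8), i(9), l(10), i(11). Total: 11 letters.

11


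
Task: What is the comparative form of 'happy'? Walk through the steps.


Apply comparative formation (consonant + y: change y to i, add -er): 'happy' -> 'happier'.

happier


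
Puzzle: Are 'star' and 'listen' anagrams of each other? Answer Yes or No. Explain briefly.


Sorted letters of 'star': 'arst'
Sorted letters of 'listen': 'eilnst'
They do not match.

No


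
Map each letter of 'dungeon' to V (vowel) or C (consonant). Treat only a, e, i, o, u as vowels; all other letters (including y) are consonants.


Letter mapping: d = C, u = V, n = C, g = C, e = V, o = V, n = C.

CVCCVVC


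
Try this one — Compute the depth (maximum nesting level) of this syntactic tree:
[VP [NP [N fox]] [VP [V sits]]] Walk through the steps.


Count bracket nesting levels:
'[' at pos 0: depth = 1
'[' at pos 4: depth = 2
'[' at pos 8: depth = 3
'[' at pos 17: depth = 2
'[' at pos 21: depth = 3
Maximum depth reached: 3

3


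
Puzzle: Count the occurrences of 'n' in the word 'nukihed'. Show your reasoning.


Letter 'n' in 'nukihed': found at position(s) 1 = 1 occurrence(s).

1


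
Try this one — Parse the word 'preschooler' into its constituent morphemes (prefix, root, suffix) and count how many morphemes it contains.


Step 1: Identify prefix: 'pre' (meaning: before)
Step 2: Identify root: 'school'
Step 3: Identify suffix(es): 'er'
Decomposition: pre- (prefix: before) + school (root) + -er (suffix: one who)
Total morphemes: 3

3 morphemes (pre- (prefix: before) + school (root) + -er (suffix: one who))


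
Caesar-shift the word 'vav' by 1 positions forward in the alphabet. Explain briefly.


Shift each letter by 1: v -> w, a -> b, v -> w. Result: 'wbw'.

wbw


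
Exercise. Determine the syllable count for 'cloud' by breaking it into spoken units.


Break 'cloud' into syllables: cloud -> cloud = 1 syllable

1 syllable


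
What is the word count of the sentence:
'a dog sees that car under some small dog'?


Split into words: a | dog | sees | that | car | under | some | small | dog = 9 words.

9


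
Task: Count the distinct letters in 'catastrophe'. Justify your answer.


Unique letters in 'catastrophe': {a, c, e, h, o, p, r, s, t} = 9 distinct letters.

9


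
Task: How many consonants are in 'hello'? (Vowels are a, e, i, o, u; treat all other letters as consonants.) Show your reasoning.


Consonants in 'hello': h, l, l = 3 consonants.

3


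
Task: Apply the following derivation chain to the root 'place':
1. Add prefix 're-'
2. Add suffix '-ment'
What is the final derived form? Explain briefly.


Step 1: Add prefix 're-' to 'place' = 'replace'
Step 2: Add suffix '-ment' to 'replace' = 'replacement'

replacement


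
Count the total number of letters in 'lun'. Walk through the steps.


Spell out 'lun' and number each letter: l(1), u(2), n(3). Total: 3 letters.

3


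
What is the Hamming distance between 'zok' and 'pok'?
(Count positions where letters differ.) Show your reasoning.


Alignment:
Position 1: 'z' vs 'p' = DIFFER
Position 2: 'o' vs 'o' = match
Position 3: 'k' vs 'k' = match
Total differences: 1

1


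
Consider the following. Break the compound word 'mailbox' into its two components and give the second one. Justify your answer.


Split 'mailbox' into 'mail' + 'box'. The second part is 'box'.

box


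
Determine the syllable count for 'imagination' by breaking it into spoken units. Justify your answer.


Break 'imagination' into syllables: i-mag-i-na-tion -> i | mag | i | na | tion = 5 syllables

5 syllables


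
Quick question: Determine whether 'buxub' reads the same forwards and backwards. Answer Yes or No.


Forward: 'buxub'
Reversed: 'buxub'
They are identical.

Yes


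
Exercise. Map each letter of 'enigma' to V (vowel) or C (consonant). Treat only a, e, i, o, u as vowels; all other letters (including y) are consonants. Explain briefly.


Letter mapping: e = V, n = C, i = V, g = C, m = C, a = V.

VCVCCV


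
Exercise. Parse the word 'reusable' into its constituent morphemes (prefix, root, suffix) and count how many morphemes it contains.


Step 1: Identify prefix: 're' (meaning: again)
Step 2: Identify root: 'use'
Step 3: Identify suffix(es): 'able'
Decomposition: re- (prefix: again) + use (root) + -able (suffix: capable of)
Total morphemes: 3

3 morphemes (re- (prefix: again) + use (root) + -able (suffix: capable of))


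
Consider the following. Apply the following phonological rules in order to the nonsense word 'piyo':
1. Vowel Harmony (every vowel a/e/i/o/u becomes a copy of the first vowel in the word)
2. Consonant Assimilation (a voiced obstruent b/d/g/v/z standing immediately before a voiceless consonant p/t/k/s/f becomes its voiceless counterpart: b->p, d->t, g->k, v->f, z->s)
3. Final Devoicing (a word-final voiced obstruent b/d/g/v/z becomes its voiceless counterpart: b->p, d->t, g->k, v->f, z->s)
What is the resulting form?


Starting form: 'piyo'
Rule 1: Vowel Harmony: all vowels become 'i' (matching first vowel). 'piyo' -> 'piyi'
Rule 2: Consonant Assimilation: no voiced obstruent (b/d/g/v/z) stands immediately before a voiceless consonant (p/t/k/s/f). No change.
Rule 3: Final Devoicing: the word ends in the vowel 'i', not a consonant. No change.
Final form: 'piyi'

piyi


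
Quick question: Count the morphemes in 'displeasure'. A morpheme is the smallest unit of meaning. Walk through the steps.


Decomposition: dis- (prefix) + please (root) + -ure (suffix) = 3 morpheme(s)

3 morphemes


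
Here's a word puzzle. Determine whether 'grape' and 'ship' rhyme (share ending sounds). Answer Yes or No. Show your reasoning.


Rime (stressed vowel + following sounds) of 'grape': -ape = /eɪp/
Rime of 'ship': -ip = /ɪp/
/eɪp/ and /ɪp/ are different ending sounds, so the words do not rhyme.

No


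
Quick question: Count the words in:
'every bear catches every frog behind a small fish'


Split into words: every | bear | catches | every | frog | behind | a | small | fish = 9 words.

9


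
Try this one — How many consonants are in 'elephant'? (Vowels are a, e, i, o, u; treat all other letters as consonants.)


Consonants in 'elephant': l, p, h, n, t = 5 consonants.

5


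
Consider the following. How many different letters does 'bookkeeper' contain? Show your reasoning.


Unique letters in 'bookkeeper': {b, e, k, o, p, r} = 6 distinct letters.

6


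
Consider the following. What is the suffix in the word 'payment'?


The word 'payment' = 'pay' (root) + '-ment' (suffix). The suffix is '-ment'.

ment


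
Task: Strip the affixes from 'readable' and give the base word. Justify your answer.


Remove suffix '-able' from 'readable' to get root 'read'.

read


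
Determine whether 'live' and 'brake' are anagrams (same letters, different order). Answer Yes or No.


Sorted letters of 'live': 'eilv'
Sorted letters of 'brake': 'abekr'
They do not match.

No


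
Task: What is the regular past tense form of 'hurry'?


Apply rule: Change -y to -ied. 'hurry' becomes 'hurried'.

hurried


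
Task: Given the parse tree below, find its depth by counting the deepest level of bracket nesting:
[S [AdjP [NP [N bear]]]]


Count bracket nesting levels:
'[' at pos 0: depth = 1
'[' at pos 3: depth = 2
'[' at pos 9: depth = 3
'[' at pos 13: depth = 4
Maximum depth reached: 4

4
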